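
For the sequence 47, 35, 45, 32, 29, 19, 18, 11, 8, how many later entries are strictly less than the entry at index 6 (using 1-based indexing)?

The element at index 6 is 19.
Elements after it: 18, 11, 8
Those smaller than 19: 18, 11, 8

3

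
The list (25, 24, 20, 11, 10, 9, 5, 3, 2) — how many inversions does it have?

Sweep left to right; for each value list the smaller values that follow it:
25: 8
24: 7
20: 6
11: 5
10: 4
9: 3
5: 2
3: 1
2: 0
Sum: 8 + 7 + 6 + 5 + 4 + 3 + 2 + 1 + 0 = 36

36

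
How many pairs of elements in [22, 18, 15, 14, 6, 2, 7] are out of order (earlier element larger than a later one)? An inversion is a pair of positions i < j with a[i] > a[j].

Sweep left to right; for each value list the smaller values that follow it:
22: 6
18: 5
15: 4
14: 3
6: 1
2: 0
7: 0
Sum: 6 + 5 + 4 + 3 + 1 + 0 + 0 = 19

19 out-of-order pairs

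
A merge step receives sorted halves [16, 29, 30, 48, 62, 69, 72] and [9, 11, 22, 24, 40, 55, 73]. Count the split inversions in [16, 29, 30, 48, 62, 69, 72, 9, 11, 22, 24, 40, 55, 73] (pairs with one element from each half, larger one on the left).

33 cross-inversions

For each element r of the right run, count left-run elements greater than r:
r = 9: 16, 29, 30, 48, 62, 69, 72 → 7
r = 11: 16, 29, 30, 48, 62, 69, 72 → 7
r = 22: 29, 30, 48, 62, 69, 72 → 6
r = 24: 29, 30, 48, 62, 69, 72 → 6
r = 40: 48, 62, 69, 72 → 4
r = 55: 62, 69, 72 → 3
r = 73: none → 0
Cross-inversions: 7 + 7 + 6 + 6 + 4 + 3 + 0 = 33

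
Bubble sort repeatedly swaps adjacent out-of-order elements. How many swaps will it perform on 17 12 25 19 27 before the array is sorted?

2

Each adjacent swap fixes exactly one inversion, so the minimum swap count equals the number of inversions.
Count inversions — for each element, later elements that are smaller:
17: 12 → 1
12: none → 0
25: 19 → 1
19: none → 0
27: none → 0
Total inversions: 1 + 0 + 1 + 0 + 0 = 2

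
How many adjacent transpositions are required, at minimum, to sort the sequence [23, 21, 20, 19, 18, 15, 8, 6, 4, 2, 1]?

The minimum number of adjacent swaps to sort an array equals its inversion count, since every such swap removes exactly one inversion.
Count inversions — for each element, later elements that are smaller:
23: 21, 20, 19, 18, 15, 8, 6, 4, 2, 1 → 10
21: 20, 19, 18, 15, 8, 6, 4, 2, 1 → 9
20: 19, 18, 15, 8, 6, 4, 2, 1 → 8
19: 18, 15, 8, 6, 4, 2, 1 → 7
18: 15, 8, 6, 4, 2, 1 → 6
15: 8, 6, 4, 2, 1 → 5
8: 6, 4, 2, 1 → 4
6: 4, 2, 1 → 3
4: 2, 1 → 2
2: 1 → 1
1: none → 0
Total inversions: 10 + 9 + 8 + 7 + 6 + 5 + 4 + 3 + 2 + 1 + 0 = 55

There are 55 adjacent swaps.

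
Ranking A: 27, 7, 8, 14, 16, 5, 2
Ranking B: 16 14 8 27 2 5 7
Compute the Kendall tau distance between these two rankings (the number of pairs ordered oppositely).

12

Assign each item its position (1..7) in the first ordering, then rewrite the second ordering as that position sequence:
positions: 27→1, 7→2, 8→3, 14→4, 16→5, 5→6, 2→7
second ordering as positions: [5, 4, 3, 1, 7, 6, 2]
Discordant pairs = inversions in this position sequence.
5: 4, 3, 1, 2 → 4
4: 3, 1, 2 → 3
3: 1, 2 → 2
1: 0
7: 6, 2 → 2
6: 2 → 1
2: 0
Total: 4 + 3 + 2 + 0 + 2 + 1 + 0 = 12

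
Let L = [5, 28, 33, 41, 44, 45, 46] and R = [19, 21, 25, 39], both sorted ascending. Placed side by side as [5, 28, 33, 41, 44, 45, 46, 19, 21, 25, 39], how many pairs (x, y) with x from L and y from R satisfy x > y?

Take each right-half value and tally the left-half values above it:
r = 19: 28, 33, 41, 44, 45, 46 → 6
r = 21: 28, 33, 41, 44, 45, 46 → 6
r = 25: 28, 33, 41, 44, 45, 46 → 6
r = 39: 41, 44, 45, 46 → 4
Cross-inversions: 6 + 6 + 6 + 4 = 22

22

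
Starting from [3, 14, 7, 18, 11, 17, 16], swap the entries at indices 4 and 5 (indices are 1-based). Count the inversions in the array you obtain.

Inversions: 5

Positions 4 and 5 hold 18 and 11; after swapping, the array is [3, 14, 7, 11, 18, 17, 16].
Count, for each position, how many later elements it exceeds:
3: 0
14: 2
7: 0
11: 0
18: 2
17: 1
16: 0
Sum: 0 + 2 + 0 + 0 + 2 + 1 + 0 = 5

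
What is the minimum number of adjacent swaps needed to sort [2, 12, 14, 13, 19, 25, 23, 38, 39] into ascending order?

Swaps: 2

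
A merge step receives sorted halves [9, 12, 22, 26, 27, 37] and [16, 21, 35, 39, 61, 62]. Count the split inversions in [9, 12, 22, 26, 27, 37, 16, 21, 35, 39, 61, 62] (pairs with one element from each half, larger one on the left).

9

For each element r of the right run, count left-run elements greater than r:
r = 16: 22, 26, 27, 37 → 4
r = 21: 22, 26, 27, 37 → 4
r = 35: 37 → 1
r = 39: none → 0
r = 61: none → 0
r = 62: none → 0
Cross-inversions: 4 + 4 + 1 + 0 + 0 + 0 = 9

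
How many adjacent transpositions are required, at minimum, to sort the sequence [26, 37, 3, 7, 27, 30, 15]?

10

The minimum number of adjacent swaps to sort an array equals its inversion count, since every such swap removes exactly one inversion.
Count inversions — for each element, later elements that are smaller:
26: 3, 7, 15 → 3
37: 3, 7, 27, 30, 15 → 5
3: none → 0
7: none → 0
27: 15 → 1
30: 15 → 1
15: none → 0
Total inversions: 3 + 5 + 0 + 0 + 1 + 1 + 0 = 10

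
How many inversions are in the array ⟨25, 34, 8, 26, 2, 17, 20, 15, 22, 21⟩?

Inversions: 25

Count, for each position, how many later elements it exceeds:
25: 7
34: 8
8: 1
26: 6
2: 0
17: 1
20: 1
15: 0
22: 1
21: 0
Sum: 7 + 8 + 1 + 6 + 0 + 1 + 1 + 0 + 1 + 0 = 25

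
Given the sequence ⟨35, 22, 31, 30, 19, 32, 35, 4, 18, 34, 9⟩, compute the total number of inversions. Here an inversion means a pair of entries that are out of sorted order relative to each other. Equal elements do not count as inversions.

34

Count, for each position, how many later elements it exceeds:
35: 9
22: 4
31: 5
30: 4
19: 3
32: 3
35: 4
4: 0
18: 1
34: 1
9: 0
Sum: 9 + 4 + 5 + 4 + 3 + 3 + 4 + 0 + 1 + 1 + 0 = 34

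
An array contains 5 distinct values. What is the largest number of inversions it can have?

10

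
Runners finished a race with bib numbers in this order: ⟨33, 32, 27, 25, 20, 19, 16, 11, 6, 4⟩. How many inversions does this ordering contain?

45 out-of-order pairs

Element-by-element contributions:
33: 9
32: 8
27: 7
25: 6
20: 5
19: 4
16: 3
11: 2
6: 1
4: 0
Sum: 9 + 8 + 7 + 6 + 5 + 4 + 3 + 2 + 1 + 0 = 45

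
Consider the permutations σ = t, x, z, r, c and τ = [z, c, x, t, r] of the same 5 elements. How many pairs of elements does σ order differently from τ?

6 discordant pairs

Assign each item its position (1..5) in the first ordering, then rewrite the second ordering as that position sequence:
positions: t→1, x→2, z→3, r→4, c→5
second ordering as positions: [3, 5, 2, 1, 4]
Discordant pairs = inversions in this position sequence.
3: 2, 1 → 2
5: 2, 1, 4 → 3
2: 1 → 1
1: 0
4: 0
Total: 2 + 3 + 1 + 0 + 0 = 6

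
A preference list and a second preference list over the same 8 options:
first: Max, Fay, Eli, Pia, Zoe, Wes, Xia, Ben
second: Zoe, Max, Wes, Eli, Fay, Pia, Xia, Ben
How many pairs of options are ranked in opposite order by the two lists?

Assign each item its position (1..8) in the first ordering, then rewrite the second ordering as that position sequence:
positions: Max→1, Fay→2, Eli→3, Pia→4, Zoe→5, Wes→6, Xia→7, Ben→8
second ordering as positions: [5, 1, 6, 3, 2, 4, 7, 8]
Discordant pairs = inversions in this position sequence.
5: 1, 3, 2, 4 → 4
1: 0
6: 3, 2, 4 → 3
3: 2 → 1
2: 0
4: 0
7: 0
8: 0
Total: 4 + 0 + 3 + 1 + 0 + 0 + 0 + 0 = 8

Pairs: 8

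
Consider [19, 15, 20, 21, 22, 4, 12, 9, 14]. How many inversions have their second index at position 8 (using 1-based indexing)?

6

The element at index 8 is 9.
Elements before it: 19, 15, 20, 21, 22, 4, 12
Those larger than 9: 19, 15, 20, 21, 22, 12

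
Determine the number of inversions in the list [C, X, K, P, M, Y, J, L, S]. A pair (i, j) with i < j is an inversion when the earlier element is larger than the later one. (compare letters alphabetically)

15 out-of-order pairs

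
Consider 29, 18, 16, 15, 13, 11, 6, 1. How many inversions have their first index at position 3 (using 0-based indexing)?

The element at index 3 is 15.
Elements after it: 13, 11, 6, 1
Those smaller than 15: 13, 11, 6, 1

4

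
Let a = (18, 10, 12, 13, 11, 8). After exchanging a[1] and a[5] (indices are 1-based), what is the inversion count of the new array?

Inversions: 6

Positions 1 and 5 hold 18 and 11; after swapping, the array is [11, 10, 12, 13, 18, 8].
Element-by-element contributions:
11: 2
10: 1
12: 1
13: 1
18: 1
8: 0
Sum: 2 + 1 + 1 + 1 + 1 + 0 = 6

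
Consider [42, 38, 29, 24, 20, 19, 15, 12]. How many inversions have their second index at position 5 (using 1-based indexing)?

4

The element at index 5 is 20.
Elements before it: 42, 38, 29, 24
Those larger than 20: 42, 38, 29, 24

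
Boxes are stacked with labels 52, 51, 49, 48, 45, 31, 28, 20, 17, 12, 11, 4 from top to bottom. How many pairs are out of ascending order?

Element-by-element contributions:
52: 11
51: 10
49: 9
48: 8
45: 7
31: 6
28: 5
20: 4
17: 3
12: 2
11: 1
4: 0
Sum: 11 + 10 + 9 + 8 + 7 + 6 + 5 + 4 + 3 + 2 + 1 + 0 = 66

Inversions: 66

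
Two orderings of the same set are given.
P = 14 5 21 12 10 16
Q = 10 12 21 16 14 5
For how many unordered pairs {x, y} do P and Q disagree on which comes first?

11

Assign each item its position (1..6) in the first ordering, then rewrite the second ordering as that position sequence:
positions: 14→1, 5→2, 21→3, 12→4, 10→5, 16→6
second ordering as positions: [5, 4, 3, 6, 1, 2]
Discordant pairs = inversions in this position sequence.
5: 4, 3, 1, 2 → 4
4: 3, 1, 2 → 3
3: 1, 2 → 2
6: 1, 2 → 2
1: 0
2: 0
Total: 4 + 3 + 2 + 2 + 0 + 0 = 11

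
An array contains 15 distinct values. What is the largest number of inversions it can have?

105 inversions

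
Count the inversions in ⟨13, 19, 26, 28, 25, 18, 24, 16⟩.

15

Element-by-element contributions:
13 → none → 0
19 → 18, 16 → 2
26 → 25, 18, 24, 16 → 4
28 → 25, 18, 24, 16 → 4
25 → 18, 24, 16 → 3
18 → 16 → 1
24 → 16 → 1
16 → none → 0
Sum: 0 + 2 + 4 + 4 + 3 + 1 + 1 + 0 = 15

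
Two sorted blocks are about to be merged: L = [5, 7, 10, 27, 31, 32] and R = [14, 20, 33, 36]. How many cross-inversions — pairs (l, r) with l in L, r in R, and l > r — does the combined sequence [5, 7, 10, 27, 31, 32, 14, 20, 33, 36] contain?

6 cross-inversions

For each element r of the right run, count left-run elements greater than r:
r = 14: 27, 31, 32 → 3
r = 20: 27, 31, 32 → 3
r = 33: none → 0
r = 36: none → 0
Cross-inversions: 3 + 3 + 0 + 0 = 6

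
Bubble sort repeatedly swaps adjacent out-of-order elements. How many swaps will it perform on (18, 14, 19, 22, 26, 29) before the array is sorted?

Each adjacent swap fixes exactly one inversion, so the minimum swap count equals the number of inversions.
Count inversions — for each element, later elements that are smaller:
18: 14 → 1
14: none → 0
19: none → 0
22: none → 0
26: none → 0
29: none → 0
Total inversions: 1 + 0 + 0 + 0 + 0 + 0 = 1

1 adjacent swap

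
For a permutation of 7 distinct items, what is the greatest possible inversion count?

A reversed (strictly descending) arrangement makes every pair an inversion, giving C(7, 2) inversions.
C(7, 2) = 7·6/2 = 21

There are 21 inversions.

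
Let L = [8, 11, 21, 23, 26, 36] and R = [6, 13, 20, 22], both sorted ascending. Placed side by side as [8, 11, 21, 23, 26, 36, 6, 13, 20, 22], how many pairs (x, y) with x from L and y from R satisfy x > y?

Take each right-half value and tally the left-half values above it:
r = 6: 8, 11, 21, 23, 26, 36 → 6
r = 13: 21, 23, 26, 36 → 4
r = 20: 21, 23, 26, 36 → 4
r = 22: 23, 26, 36 → 3
Cross-inversions: 6 + 4 + 4 + 3 = 17

Cross-inversions: 17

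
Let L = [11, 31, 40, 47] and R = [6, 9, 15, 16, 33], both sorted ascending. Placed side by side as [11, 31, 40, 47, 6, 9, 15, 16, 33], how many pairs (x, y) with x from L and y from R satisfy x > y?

16 cross-inversions

For each element r of the right run, count left-run elements greater than r:
r = 6: 11, 31, 40, 47 → 4
r = 9: 11, 31, 40, 47 → 4
r = 15: 31, 40, 47 → 3
r = 16: 31, 40, 47 → 3
r = 33: 40, 47 → 2
Cross-inversions: 4 + 4 + 3 + 3 + 2 = 16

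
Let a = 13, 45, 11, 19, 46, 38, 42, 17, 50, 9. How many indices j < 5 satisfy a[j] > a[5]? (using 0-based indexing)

2

The element at index 5 is 38.
Elements before it: 13, 45, 11, 19, 46
Those larger than 38: 45, 46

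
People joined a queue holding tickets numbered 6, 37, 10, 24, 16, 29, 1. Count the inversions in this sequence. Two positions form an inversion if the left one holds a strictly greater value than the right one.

Element-by-element contributions:
6 → 1 → 1
37 → 10, 24, 16, 29, 1 → 5
10 → 1 → 1
24 → 16, 1 → 2
16 → 1 → 1
29 → 1 → 1
1 → none → 0
Sum: 1 + 5 + 1 + 2 + 1 + 1 + 0 = 11

11 inversions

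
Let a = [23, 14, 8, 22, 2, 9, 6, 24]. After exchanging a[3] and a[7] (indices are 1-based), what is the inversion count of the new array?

15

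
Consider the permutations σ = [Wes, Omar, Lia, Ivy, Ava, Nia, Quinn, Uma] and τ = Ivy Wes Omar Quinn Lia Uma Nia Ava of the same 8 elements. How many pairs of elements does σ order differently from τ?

9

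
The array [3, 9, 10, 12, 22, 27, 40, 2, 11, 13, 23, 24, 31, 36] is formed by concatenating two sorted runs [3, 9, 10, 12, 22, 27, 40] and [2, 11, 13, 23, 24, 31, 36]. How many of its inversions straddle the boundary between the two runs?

Count, for every r in R, how many entries of L exceed r:
r = 2: 3, 9, 10, 12, 22, 27, 40 → 7
r = 11: 12, 22, 27, 40 → 4
r = 13: 22, 27, 40 → 3
r = 23: 27, 40 → 2
r = 24: 27, 40 → 2
r = 31: 40 → 1
r = 36: 40 → 1
Cross-inversions: 7 + 4 + 3 + 2 + 2 + 1 + 1 = 20

Split inversions: 20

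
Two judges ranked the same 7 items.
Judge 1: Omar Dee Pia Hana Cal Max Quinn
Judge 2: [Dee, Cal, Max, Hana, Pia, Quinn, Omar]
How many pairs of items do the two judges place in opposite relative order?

Assign each item its position (1..7) in the first ordering, then rewrite the second ordering as that position sequence:
positions: Omar→1, Dee→2, Pia→3, Hana→4, Cal→5, Max→6, Quinn→7
second ordering as positions: [2, 5, 6, 4, 3, 7, 1]
Discordant pairs = inversions in this position sequence.
2: 1 → 1
5: 4, 3, 1 → 3
6: 4, 3, 1 → 3
4: 3, 1 → 2
3: 1 → 1
7: 1 → 1
1: 0
Total: 1 + 3 + 3 + 2 + 1 + 1 + 0 = 11

11 discordant pairs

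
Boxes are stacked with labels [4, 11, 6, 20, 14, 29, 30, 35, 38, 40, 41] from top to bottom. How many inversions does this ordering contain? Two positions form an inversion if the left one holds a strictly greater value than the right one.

2 inversions

For each element, count later entries that are smaller:
4 → none → 0
11 → 6 → 1
6 → none → 0
20 → 14 → 1
14 → none → 0
29 → none → 0
30 → none → 0
35 → none → 0
38 → none → 0
40 → none → 0
41 → none → 0
Sum: 0 + 1 + 0 + 1 + 0 + 0 + 0 + 0 + 0 + 0 + 0 = 2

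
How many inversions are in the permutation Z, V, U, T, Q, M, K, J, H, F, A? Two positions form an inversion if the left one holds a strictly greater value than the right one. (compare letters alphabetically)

Sweep left to right; for each value list the smaller values that follow it:
Z: 10
V: 9
U: 8
T: 7
Q: 6
M: 5
K: 4
J: 3
H: 2
F: 1
A: 0
Sum: 10 + 9 + 8 + 7 + 6 + 5 + 4 + 3 + 2 + 1 + 0 = 55

55 inversions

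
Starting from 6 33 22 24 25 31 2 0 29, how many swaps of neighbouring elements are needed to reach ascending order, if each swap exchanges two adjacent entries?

Minimum adjacent swaps = number of inversions (each swap of adjacent out-of-order elements removes one inversion and no swap can remove more).
Count inversions — for each element, later elements that are smaller:
6: 2, 0 → 2
33: 22, 24, 25, 31, 2, 0, 29 → 7
22: 2, 0 → 2
24: 2, 0 → 2
25: 2, 0 → 2
31: 2, 0, 29 → 3
2: 0 → 1
0: none → 0
29: none → 0
Total inversions: 2 + 7 + 2 + 2 + 2 + 3 + 1 + 0 + 0 = 19

19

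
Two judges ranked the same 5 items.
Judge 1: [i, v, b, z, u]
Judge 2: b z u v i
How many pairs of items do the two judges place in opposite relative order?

Assign each item its position (1..5) in the first ordering, then rewrite the second ordering as that position sequence:
positions: i→1, v→2, b→3, z→4, u→5
second ordering as positions: [3, 4, 5, 2, 1]
Discordant pairs = inversions in this position sequence.
3: 2, 1 → 2
4: 2, 1 → 2
5: 2, 1 → 2
2: 1 → 1
1: 0
Total: 2 + 2 + 2 + 1 + 0 = 7

Discordant pairs: 7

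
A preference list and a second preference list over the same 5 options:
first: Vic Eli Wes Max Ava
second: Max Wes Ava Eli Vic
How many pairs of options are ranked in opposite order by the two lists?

Assign each item its position (1..5) in the first ordering, then rewrite the second ordering as that position sequence:
positions: Vic→1, Eli→2, Wes→3, Max→4, Ava→5
second ordering as positions: [4, 3, 5, 2, 1]
Discordant pairs = inversions in this position sequence.
4: 3, 2, 1 → 3
3: 2, 1 → 2
5: 2, 1 → 2
2: 1 → 1
1: 0
Total: 3 + 2 + 2 + 1 + 0 = 8

8 pairs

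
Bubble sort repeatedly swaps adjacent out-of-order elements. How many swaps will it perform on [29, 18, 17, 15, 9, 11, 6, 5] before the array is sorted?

27 adjacent swaps

The minimum number of adjacent swaps to sort an array equals its inversion count, since every such swap removes exactly one inversion.
Count inversions — for each element, later elements that are smaller:
29: 18, 17, 15, 9, 11, 6, 5 → 7
18: 17, 15, 9, 11, 6, 5 → 6
17: 15, 9, 11, 6, 5 → 5
15: 9, 11, 6, 5 → 4
9: 6, 5 → 2
11: 6, 5 → 2
6: 5 → 1
5: none → 0
Total inversions: 7 + 6 + 5 + 4 + 2 + 2 + 1 + 0 = 27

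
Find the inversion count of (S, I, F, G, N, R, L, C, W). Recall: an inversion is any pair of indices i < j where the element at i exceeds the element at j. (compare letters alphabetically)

17

For each element, count later entries that are smaller:
S → I, F, G, N, R, L, C → 7
I → F, G, C → 3
F → C → 1
G → C → 1
N → L, C → 2
R → L, C → 2
L → C → 1
C → none → 0
W → none → 0
Sum: 7 + 3 + 1 + 1 + 2 + 2 + 1 + 0 + 0 = 17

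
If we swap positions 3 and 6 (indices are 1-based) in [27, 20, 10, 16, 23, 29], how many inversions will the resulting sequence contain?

Positions 3 and 6 hold 10 and 29; after swapping, the array is [27, 20, 29, 16, 23, 10].
Sweep left to right; for each value list the smaller values that follow it:
27: 4
20: 2
29: 3
16: 1
23: 1
10: 0
Sum: 4 + 2 + 3 + 1 + 1 + 0 = 11

11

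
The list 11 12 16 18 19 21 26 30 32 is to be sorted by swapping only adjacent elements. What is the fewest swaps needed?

The minimum number of adjacent swaps to sort an array equals its inversion count, since every such swap removes exactly one inversion.
Count inversions — for each element, later elements that are smaller:
11: none → 0
12: none → 0
16: none → 0
18: none → 0
19: none → 0
21: none → 0
26: none → 0
30: none → 0
32: none → 0
Total inversions: 0 + 0 + 0 + 0 + 0 + 0 + 0 + 0 + 0 = 0

0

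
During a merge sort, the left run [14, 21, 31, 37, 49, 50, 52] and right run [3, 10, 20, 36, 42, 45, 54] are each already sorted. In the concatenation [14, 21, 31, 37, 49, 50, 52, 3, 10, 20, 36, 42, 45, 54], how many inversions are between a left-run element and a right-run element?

Take each right-half value and tally the left-half values above it:
r = 3: 14, 21, 31, 37, 49, 50, 52 → 7
r = 10: 14, 21, 31, 37, 49, 50, 52 → 7
r = 20: 21, 31, 37, 49, 50, 52 → 6
r = 36: 37, 49, 50, 52 → 4
r = 42: 49, 50, 52 → 3
r = 45: 49, 50, 52 → 3
r = 54: none → 0
Cross-inversions: 7 + 7 + 6 + 4 + 3 + 3 + 0 = 30

Cross-inversions: 30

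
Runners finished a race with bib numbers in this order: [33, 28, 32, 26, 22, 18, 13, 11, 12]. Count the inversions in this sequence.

34

Element-by-element contributions:
33: 8
28: 6
32: 6
26: 5
22: 4
18: 3
13: 2
11: 0
12: 0
Sum: 8 + 6 + 6 + 5 + 4 + 3 + 2 + 0 + 0 = 34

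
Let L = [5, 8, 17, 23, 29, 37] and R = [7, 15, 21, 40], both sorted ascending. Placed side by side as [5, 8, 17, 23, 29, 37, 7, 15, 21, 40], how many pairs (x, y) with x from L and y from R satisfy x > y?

12 split inversions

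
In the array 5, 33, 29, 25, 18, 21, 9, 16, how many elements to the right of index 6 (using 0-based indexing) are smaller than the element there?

The element at index 6 is 9.
Elements after it: 16
None of them are smaller than 9.

0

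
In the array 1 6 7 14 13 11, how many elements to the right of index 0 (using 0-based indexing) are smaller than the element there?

0 such elements

The element at index 0 is 1.
Elements after it: 6, 7, 14, 13, 11
None of them are smaller than 1.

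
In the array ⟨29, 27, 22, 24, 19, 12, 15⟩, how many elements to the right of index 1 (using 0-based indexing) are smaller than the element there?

5

The element at index 1 is 27.
Elements after it: 22, 24, 19, 12, 15
Those smaller than 27: 22, 24, 19, 12, 15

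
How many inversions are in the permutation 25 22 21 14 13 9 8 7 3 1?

45 inversions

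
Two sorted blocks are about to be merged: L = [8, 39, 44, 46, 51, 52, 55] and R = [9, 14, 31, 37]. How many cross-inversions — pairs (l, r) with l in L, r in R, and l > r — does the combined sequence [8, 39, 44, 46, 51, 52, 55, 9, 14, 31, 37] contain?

24 split inversions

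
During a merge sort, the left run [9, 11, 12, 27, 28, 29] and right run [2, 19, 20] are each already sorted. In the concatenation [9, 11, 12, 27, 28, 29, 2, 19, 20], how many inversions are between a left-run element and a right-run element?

There are 12 cross-inversions.

For each element r of the right run, count left-run elements greater than r:
r = 2: 9, 11, 12, 27, 28, 29 → 6
r = 19: 27, 28, 29 → 3
r = 20: 27, 28, 29 → 3
Cross-inversions: 6 + 3 + 3 = 12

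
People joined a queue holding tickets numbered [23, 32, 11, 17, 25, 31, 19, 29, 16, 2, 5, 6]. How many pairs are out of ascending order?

Sweep left to right; for each value list the smaller values that follow it:
23: 7
32: 10
11: 3
17: 4
25: 5
31: 6
19: 4
29: 4
16: 3
2: 0
5: 0
6: 0
Sum: 7 + 10 + 3 + 4 + 5 + 6 + 4 + 4 + 3 + 0 + 0 + 0 = 46

46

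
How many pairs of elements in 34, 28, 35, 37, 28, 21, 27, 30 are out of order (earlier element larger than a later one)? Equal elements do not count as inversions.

17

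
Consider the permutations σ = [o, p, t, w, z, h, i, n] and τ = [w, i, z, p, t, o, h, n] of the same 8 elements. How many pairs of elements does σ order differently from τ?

There are 13 discordant pairs.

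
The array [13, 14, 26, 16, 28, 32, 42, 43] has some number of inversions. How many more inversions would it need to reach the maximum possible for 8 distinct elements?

Maximum inversions for 8 distinct elements is C(8, 2) = 8·7/2 = 28.
Current inversions — for each element, count later smaller elements:
13: 0
14: 0
26: 1
16: 0
28: 0
32: 0
42: 0
43: 0
Current total: 0 + 0 + 1 + 0 + 0 + 0 + 0 + 0 = 1
Shortfall: 28 − 1 = 27

27 inversions short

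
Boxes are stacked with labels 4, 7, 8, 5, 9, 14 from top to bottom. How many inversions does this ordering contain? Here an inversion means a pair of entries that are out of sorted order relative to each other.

2

Inversion pairs (indices are 1-based):
(2,4): 7 > 5
(3,4): 8 > 5
That's 2 pairs.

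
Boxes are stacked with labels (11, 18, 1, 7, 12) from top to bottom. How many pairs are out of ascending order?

5 inversions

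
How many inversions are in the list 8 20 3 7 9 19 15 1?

Sweep left to right; for each value list the smaller values that follow it:
8 → 3, 7, 1 → 3
20 → 3, 7, 9, 19, 15, 1 → 6
3 → 1 → 1
7 → 1 → 1
9 → 1 → 1
19 → 15, 1 → 2
15 → 1 → 1
1 → none → 0
Sum: 3 + 6 + 1 + 1 + 1 + 2 + 1 + 0 = 15

Out-of-order pairs: 15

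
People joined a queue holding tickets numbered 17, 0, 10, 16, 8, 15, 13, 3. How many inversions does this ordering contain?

17

For each element, count later entries that are smaller:
17 → 0, 10, 16, 8, 15, 13, 3 → 7
0 → none → 0
10 → 8, 3 → 2
16 → 8, 15, 13, 3 → 4
8 → 3 → 1
15 → 13, 3 → 2
13 → 3 → 1
3 → none → 0
Sum: 7 + 0 + 2 + 4 + 1 + 2 + 1 + 0 = 17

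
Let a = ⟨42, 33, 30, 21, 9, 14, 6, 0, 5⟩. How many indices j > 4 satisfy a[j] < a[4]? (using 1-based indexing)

The element at index 4 is 21.
Elements after it: 9, 14, 6, 0, 5
Those smaller than 21: 9, 14, 6, 0, 5

5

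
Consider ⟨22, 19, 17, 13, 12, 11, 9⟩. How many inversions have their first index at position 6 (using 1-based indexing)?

The element at index 6 is 11.
Elements after it: 9
Those smaller than 11: 9

1 such element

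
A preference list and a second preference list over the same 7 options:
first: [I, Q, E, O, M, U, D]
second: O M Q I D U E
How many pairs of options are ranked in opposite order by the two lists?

Assign each item its position (1..7) in the first ordering, then rewrite the second ordering as that position sequence:
positions: I→1, Q→2, E→3, O→4, M→5, U→6, D→7
second ordering as positions: [4, 5, 2, 1, 7, 6, 3]
Discordant pairs = inversions in this position sequence.
4: 2, 1, 3 → 3
5: 2, 1, 3 → 3
2: 1 → 1
1: 0
7: 6, 3 → 2
6: 3 → 1
3: 0
Total: 3 + 3 + 1 + 0 + 2 + 1 + 0 = 10

There are 10 pairs.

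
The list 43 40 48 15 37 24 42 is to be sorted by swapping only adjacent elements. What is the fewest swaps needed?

Each adjacent swap fixes exactly one inversion, so the minimum swap count equals the number of inversions.
Count inversions — for each element, later elements that are smaller:
43: 40, 15, 37, 24, 42 → 5
40: 15, 37, 24 → 3
48: 15, 37, 24, 42 → 4
15: none → 0
37: 24 → 1
24: none → 0
42: none → 0
Total inversions: 5 + 3 + 4 + 0 + 1 + 0 + 0 = 13

13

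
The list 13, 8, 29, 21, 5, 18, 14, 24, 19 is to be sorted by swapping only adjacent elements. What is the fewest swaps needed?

The minimum number of adjacent swaps to sort an array equals its inversion count, since every such swap removes exactly one inversion.
Count inversions — for each element, later elements that are smaller:
13: 8, 5 → 2
8: 5 → 1
29: 21, 5, 18, 14, 24, 19 → 6
21: 5, 18, 14, 19 → 4
5: none → 0
18: 14 → 1
14: none → 0
24: 19 → 1
19: none → 0
Total inversions: 2 + 1 + 6 + 4 + 0 + 1 + 0 + 1 + 0 = 15

15 swaps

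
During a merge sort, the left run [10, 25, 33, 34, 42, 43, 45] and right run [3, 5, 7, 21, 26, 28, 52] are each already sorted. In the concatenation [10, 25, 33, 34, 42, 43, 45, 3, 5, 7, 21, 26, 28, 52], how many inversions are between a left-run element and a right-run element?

Take each right-half value and tally the left-half values above it:
r = 3: 10, 25, 33, 34, 42, 43, 45 → 7
r = 5: 10, 25, 33, 34, 42, 43, 45 → 7
r = 7: 10, 25, 33, 34, 42, 43, 45 → 7
r = 21: 25, 33, 34, 42, 43, 45 → 6
r = 26: 33, 34, 42, 43, 45 → 5
r = 28: 33, 34, 42, 43, 45 → 5
r = 52: none → 0
Cross-inversions: 7 + 7 + 7 + 6 + 5 + 5 + 0 = 37

37 cross-inversions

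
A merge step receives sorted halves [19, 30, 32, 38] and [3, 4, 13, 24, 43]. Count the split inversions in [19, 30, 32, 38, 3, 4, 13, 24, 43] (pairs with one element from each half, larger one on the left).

15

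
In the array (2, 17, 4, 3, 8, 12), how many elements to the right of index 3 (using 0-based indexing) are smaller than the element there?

0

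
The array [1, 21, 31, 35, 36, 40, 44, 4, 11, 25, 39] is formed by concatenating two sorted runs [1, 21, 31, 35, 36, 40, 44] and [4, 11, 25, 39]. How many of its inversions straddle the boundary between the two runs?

Count, for every r in R, how many entries of L exceed r:
r = 4: 21, 31, 35, 36, 40, 44 → 6
r = 11: 21, 31, 35, 36, 40, 44 → 6
r = 25: 31, 35, 36, 40, 44 → 5
r = 39: 40, 44 → 2
Cross-inversions: 6 + 6 + 5 + 2 = 19

19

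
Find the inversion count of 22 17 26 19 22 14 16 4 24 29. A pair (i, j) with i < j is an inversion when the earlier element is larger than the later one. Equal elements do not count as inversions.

22

For each element, count later entries that are smaller:
22 → 17, 19, 14, 16, 4 → 5
17 → 14, 16, 4 → 3
26 → 19, 22, 14, 16, 4, 24 → 6
19 → 14, 16, 4 → 3
22 → 14, 16, 4 → 3
14 → 4 → 1
16 → 4 → 1
4 → none → 0
24 → none → 0
29 → none → 0
Sum: 5 + 3 + 6 + 3 + 3 + 1 + 1 + 0 + 0 + 0 = 22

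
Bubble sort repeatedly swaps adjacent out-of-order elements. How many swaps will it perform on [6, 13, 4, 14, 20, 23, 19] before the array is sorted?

Minimum adjacent swaps = number of inversions (each swap of adjacent out-of-order elements removes one inversion and no swap can remove more).
Count inversions — for each element, later elements that are smaller:
6: 4 → 1
13: 4 → 1
4: none → 0
14: none → 0
20: 19 → 1
23: 19 → 1
19: none → 0
Total inversions: 1 + 1 + 0 + 0 + 1 + 1 + 0 = 4

There are 4 adjacent swaps.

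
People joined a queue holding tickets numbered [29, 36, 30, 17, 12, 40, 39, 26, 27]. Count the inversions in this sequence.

19 inversions

Sweep left to right; for each value list the smaller values that follow it:
29: 4
36: 5
30: 4
17: 1
12: 0
40: 3
39: 2
26: 0
27: 0
Sum: 4 + 5 + 4 + 1 + 0 + 3 + 2 + 0 + 0 = 19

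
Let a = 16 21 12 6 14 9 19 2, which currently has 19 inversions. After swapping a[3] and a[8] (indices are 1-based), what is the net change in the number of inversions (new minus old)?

-5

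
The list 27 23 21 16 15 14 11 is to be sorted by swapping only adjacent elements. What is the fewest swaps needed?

21

Minimum adjacent swaps = number of inversions (each swap of adjacent out-of-order elements removes one inversion and no swap can remove more).
Count inversions — for each element, later elements that are smaller:
27: 23, 21, 16, 15, 14, 11 → 6
23: 21, 16, 15, 14, 11 → 5
21: 16, 15, 14, 11 → 4
16: 15, 14, 11 → 3
15: 14, 11 → 2
14: 11 → 1
11: none → 0
Total inversions: 6 + 5 + 4 + 3 + 2 + 1 + 0 = 21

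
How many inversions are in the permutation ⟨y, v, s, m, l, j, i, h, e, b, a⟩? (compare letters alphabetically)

55 inversions

Element-by-element contributions:
y: 10
v: 9
s: 8
m: 7
l: 6
j: 5
i: 4
h: 3
e: 2
b: 1
a: 0
Sum: 10 + 9 + 8 + 7 + 6 + 5 + 4 + 3 + 2 + 1 + 0 = 55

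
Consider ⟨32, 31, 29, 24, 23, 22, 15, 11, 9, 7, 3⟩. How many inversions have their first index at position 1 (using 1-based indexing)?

The element at index 1 is 32.
Elements after it: 31, 29, 24, 23, 22, 15, 11, 9, 7, 3
Those smaller than 32: 31, 29, 24, 23, 22, 15, 11, 9, 7, 3

10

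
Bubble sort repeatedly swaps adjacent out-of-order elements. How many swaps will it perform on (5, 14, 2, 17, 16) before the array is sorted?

3

The minimum number of adjacent swaps to sort an array equals its inversion count, since every such swap removes exactly one inversion.
Count inversions — for each element, later elements that are smaller:
5: 2 → 1
14: 2 → 1
2: none → 0
17: 16 → 1
16: none → 0
Total inversions: 1 + 1 + 0 + 1 + 0 = 3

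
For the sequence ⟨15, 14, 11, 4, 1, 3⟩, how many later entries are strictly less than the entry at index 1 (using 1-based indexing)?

5 such elements

The element at index 1 is 15.
Elements after it: 14, 11, 4, 1, 3
Those smaller than 15: 14, 11, 4, 1, 3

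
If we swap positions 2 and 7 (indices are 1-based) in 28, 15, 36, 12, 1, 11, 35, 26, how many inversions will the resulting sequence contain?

Positions 2 and 7 hold 15 and 35; after swapping, the array is [28, 35, 36, 12, 1, 11, 15, 26].
Element-by-element contributions:
28: 5
35: 5
36: 5
12: 2
1: 0
11: 0
15: 0
26: 0
Sum: 5 + 5 + 5 + 2 + 0 + 0 + 0 + 0 = 17

Inversions: 17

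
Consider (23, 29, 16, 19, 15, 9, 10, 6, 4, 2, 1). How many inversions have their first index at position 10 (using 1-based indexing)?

1

The element at index 10 is 2.
Elements after it: 1
Those smaller than 2: 1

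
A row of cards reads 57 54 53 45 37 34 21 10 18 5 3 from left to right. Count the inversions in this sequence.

Sweep left to right; for each value list the smaller values that follow it:
57 → 54, 53, 45, 37, 34, 21, 10, 18, 5, 3 → 10
54 → 53, 45, 37, 34, 21, 10, 18, 5, 3 → 9
53 → 45, 37, 34, 21, 10, 18, 5, 3 → 8
45 → 37, 34, 21, 10, 18, 5, 3 → 7
37 → 34, 21, 10, 18, 5, 3 → 6
34 → 21, 10, 18, 5, 3 → 5
21 → 10, 18, 5, 3 → 4
10 → 5, 3 → 2
18 → 5, 3 → 2
5 → 3 → 1
3 → none → 0
Sum: 10 + 9 + 8 + 7 + 6 + 5 + 4 + 2 + 2 + 1 + 0 = 54

54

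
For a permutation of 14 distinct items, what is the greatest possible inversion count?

Inversions: 91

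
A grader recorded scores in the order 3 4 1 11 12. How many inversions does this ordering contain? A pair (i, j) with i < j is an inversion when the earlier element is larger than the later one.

Count, for each position, how many later elements it exceeds:
3: 1
4: 1
1: 0
11: 0
12: 0
Sum: 1 + 1 + 0 + 0 + 0 = 2

2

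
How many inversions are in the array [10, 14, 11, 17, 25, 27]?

1 out-of-order pair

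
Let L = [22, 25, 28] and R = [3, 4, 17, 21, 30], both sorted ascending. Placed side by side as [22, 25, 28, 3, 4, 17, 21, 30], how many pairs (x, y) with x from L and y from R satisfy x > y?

For each element r of the right run, count left-run elements greater than r:
r = 3: 22, 25, 28 → 3
r = 4: 22, 25, 28 → 3
r = 17: 22, 25, 28 → 3
r = 21: 22, 25, 28 → 3
r = 30: none → 0
Cross-inversions: 3 + 3 + 3 + 3 + 0 = 12

12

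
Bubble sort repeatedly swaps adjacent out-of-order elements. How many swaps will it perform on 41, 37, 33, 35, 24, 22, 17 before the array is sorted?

Adjacent swaps: 20

Minimum adjacent swaps = number of inversions (each swap of adjacent out-of-order elements removes one inversion and no swap can remove more).
Count inversions — for each element, later elements that are smaller:
41: 37, 33, 35, 24, 22, 17 → 6
37: 33, 35, 24, 22, 17 → 5
33: 24, 22, 17 → 3
35: 24, 22, 17 → 3
24: 22, 17 → 2
22: 17 → 1
17: none → 0
Total inversions: 6 + 5 + 3 + 3 + 2 + 1 + 0 = 20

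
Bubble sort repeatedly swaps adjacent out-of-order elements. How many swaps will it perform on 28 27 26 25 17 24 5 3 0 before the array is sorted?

35

Each adjacent swap fixes exactly one inversion, so the minimum swap count equals the number of inversions.
Count inversions — for each element, later elements that are smaller:
28: 27, 26, 25, 17, 24, 5, 3, 0 → 8
27: 26, 25, 17, 24, 5, 3, 0 → 7
26: 25, 17, 24, 5, 3, 0 → 6
25: 17, 24, 5, 3, 0 → 5
17: 5, 3, 0 → 3
24: 5, 3, 0 → 3
5: 3, 0 → 2
3: 0 → 1
0: none → 0
Total inversions: 8 + 7 + 6 + 5 + 3 + 3 + 2 + 1 + 0 = 35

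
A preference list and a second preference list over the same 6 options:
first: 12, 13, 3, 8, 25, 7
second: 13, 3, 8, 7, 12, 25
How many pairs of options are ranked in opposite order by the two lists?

Assign each item its position (1..6) in the first ordering, then rewrite the second ordering as that position sequence:
positions: 12→1, 13→2, 3→3, 8→4, 25→5, 7→6
second ordering as positions: [2, 3, 4, 6, 1, 5]
Discordant pairs = inversions in this position sequence.
2: 1 → 1
3: 1 → 1
4: 1 → 1
6: 1, 5 → 2
1: 0
5: 0
Total: 1 + 1 + 1 + 2 + 0 + 0 = 5

5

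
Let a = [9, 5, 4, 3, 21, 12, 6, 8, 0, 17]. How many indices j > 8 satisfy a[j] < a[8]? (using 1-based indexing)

1

The element at index 8 is 8.
Elements after it: 0, 17
Those smaller than 8: 0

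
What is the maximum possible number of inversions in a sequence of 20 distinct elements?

A reversed (strictly descending) arrangement makes every pair an inversion, giving C(20, 2) inversions.
C(20, 2) = 20·19/2 = 190

190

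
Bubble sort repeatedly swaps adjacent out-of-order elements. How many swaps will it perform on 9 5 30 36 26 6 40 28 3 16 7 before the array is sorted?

30 swaps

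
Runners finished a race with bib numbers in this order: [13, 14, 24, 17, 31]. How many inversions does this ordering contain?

Inversion pairs (indices are 0-based):
(2,3): 24 > 17
That's 1 pair.

1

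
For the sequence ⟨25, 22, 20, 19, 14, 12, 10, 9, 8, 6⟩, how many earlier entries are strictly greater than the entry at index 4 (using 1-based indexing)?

3

The element at index 4 is 19.
Elements before it: 25, 22, 20
Those larger than 19: 25, 22, 20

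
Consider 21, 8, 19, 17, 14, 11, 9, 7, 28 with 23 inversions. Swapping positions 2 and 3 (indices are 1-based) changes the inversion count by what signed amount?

+1

Positions 2 and 3 hold 8 and 19; after swapping, the array is [21, 19, 8, 17, 14, 11, 9, 7, 28].
Element-by-element contributions:
21 → 19, 8, 17, 14, 11, 9, 7 → 7
19 → 8, 17, 14, 11, 9, 7 → 6
8 → 7 → 1
17 → 14, 11, 9, 7 → 4
14 → 11, 9, 7 → 3
11 → 9, 7 → 2
9 → 7 → 1
7 → none → 0
28 → none → 0
Sum: 7 + 6 + 1 + 4 + 3 + 2 + 1 + 0 + 0 = 24
Change: 24 − 23 = +1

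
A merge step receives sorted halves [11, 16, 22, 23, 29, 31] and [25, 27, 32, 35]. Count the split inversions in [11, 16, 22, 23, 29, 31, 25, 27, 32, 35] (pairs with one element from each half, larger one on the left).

Count, for every r in R, how many entries of L exceed r:
r = 25: 29, 31 → 2
r = 27: 29, 31 → 2
r = 32: none → 0
r = 35: none → 0
Cross-inversions: 2 + 2 + 0 + 0 = 4

Split inversions: 4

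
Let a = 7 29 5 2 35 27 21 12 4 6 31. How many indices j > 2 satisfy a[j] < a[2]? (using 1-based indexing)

The element at index 2 is 29.
Elements after it: 5, 2, 35, 27, 21, 12, 4, 6, 31
Those smaller than 29: 5, 2, 27, 21, 12, 4, 6

7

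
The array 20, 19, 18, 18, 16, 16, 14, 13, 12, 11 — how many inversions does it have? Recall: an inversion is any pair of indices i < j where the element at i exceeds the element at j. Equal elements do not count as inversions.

43

Sweep left to right; for each value list the smaller values that follow it:
20 → 19, 18, 18, 16, 16, 14, 13, 12, 11 → 9
19 → 18, 18, 16, 16, 14, 13, 12, 11 → 8
18 → 16, 16, 14, 13, 12, 11 → 6
18 → 16, 16, 14, 13, 12, 11 → 6
16 → 14, 13, 12, 11 → 4
16 → 14, 13, 12, 11 → 4
14 → 13, 12, 11 → 3
13 → 12, 11 → 2
12 → 11 → 1
11 → none → 0
Sum: 9 + 8 + 6 + 6 + 4 + 4 + 3 + 2 + 1 + 0 = 43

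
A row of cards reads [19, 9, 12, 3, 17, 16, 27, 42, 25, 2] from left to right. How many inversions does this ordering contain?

19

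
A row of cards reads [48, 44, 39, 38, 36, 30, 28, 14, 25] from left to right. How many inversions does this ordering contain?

Count, for each position, how many later elements it exceeds:
48 → 44, 39, 38, 36, 30, 28, 14, 25 → 8
44 → 39, 38, 36, 30, 28, 14, 25 → 7
39 → 38, 36, 30, 28, 14, 25 → 6
38 → 36, 30, 28, 14, 25 → 5
36 → 30, 28, 14, 25 → 4
30 → 28, 14, 25 → 3
28 → 14, 25 → 2
14 → none → 0
25 → none → 0
Sum: 8 + 7 + 6 + 5 + 4 + 3 + 2 + 0 + 0 = 35

35 inversions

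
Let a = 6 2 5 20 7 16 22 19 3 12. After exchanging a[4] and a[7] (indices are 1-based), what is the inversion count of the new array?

Positions 4 and 7 hold 20 and 22; after swapping, the array is [6, 2, 5, 22, 7, 16, 20, 19, 3, 12].
For each element, count later entries that are smaller:
6: 3
2: 0
5: 1
22: 6
7: 1
16: 2
20: 3
19: 2
3: 0
12: 0
Sum: 3 + 0 + 1 + 6 + 1 + 2 + 3 + 2 + 0 + 0 = 18

18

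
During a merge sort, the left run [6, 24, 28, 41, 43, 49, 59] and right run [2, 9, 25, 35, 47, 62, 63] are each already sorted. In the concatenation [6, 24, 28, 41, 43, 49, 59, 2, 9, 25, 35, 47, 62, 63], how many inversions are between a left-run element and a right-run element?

Take each right-half value and tally the left-half values above it:
r = 2: 6, 24, 28, 41, 43, 49, 59 → 7
r = 9: 24, 28, 41, 43, 49, 59 → 6
r = 25: 28, 41, 43, 49, 59 → 5
r = 35: 41, 43, 49, 59 → 4
r = 47: 49, 59 → 2
r = 62: none → 0
r = 63: none → 0
Cross-inversions: 7 + 6 + 5 + 4 + 2 + 0 + 0 = 24

24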